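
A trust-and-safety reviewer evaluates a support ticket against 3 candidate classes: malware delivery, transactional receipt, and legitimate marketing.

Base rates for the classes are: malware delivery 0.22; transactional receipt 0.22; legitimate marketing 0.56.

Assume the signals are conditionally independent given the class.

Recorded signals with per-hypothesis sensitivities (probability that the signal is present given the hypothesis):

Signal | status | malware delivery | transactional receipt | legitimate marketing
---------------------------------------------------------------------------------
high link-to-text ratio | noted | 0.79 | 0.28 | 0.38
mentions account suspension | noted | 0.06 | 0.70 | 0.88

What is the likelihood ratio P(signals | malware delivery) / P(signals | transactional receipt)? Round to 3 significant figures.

Take the product of per-signal likelihoods under each hypothesis, then divide.
  malware delivery: 0.79 × 0.06 = 0.0474
  transactional receipt: 0.28 × 0.70 = 0.196
Bayes factor = 0.0474 / 0.196 ≈ 0.242

0.242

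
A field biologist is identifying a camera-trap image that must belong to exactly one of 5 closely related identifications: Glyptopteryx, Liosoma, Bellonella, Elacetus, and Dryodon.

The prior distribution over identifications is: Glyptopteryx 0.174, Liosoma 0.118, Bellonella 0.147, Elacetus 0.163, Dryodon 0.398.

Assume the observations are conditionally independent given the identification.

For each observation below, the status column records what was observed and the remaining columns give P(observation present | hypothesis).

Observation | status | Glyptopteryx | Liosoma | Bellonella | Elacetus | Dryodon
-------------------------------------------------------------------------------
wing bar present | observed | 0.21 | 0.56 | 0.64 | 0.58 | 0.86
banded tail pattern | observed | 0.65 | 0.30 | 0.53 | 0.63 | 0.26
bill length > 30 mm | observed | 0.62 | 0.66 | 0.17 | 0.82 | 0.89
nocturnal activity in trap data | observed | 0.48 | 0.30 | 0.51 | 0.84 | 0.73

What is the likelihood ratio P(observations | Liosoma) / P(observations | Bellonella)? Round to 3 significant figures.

Take the product of per-observation likelihoods under each hypothesis, then divide.
  Liosoma: 0.56 × 0.30 × 0.66 × 0.30 = 0.033264
  Bellonella: 0.64 × 0.53 × 0.17 × 0.51 = 0.029409
Bayes factor = 0.033264 / 0.029409 ≈ 1.13

1.13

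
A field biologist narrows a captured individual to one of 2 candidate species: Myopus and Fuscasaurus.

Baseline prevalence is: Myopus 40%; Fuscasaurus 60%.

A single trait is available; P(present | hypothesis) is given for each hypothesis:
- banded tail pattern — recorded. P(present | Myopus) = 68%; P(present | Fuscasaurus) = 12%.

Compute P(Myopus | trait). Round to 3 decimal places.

By Bayes' rule, the unnormalized weight for each hypothesis is prior × likelihood:
  Myopus: 0.40 × 0.68 = 0.272
  Fuscasaurus: 0.60 × 0.12 = 0.072
Marginal likelihood of the evidence = 0.344.
P(Myopus | evidence) = 0.272 / 0.344 ≈ 0.791.

0.791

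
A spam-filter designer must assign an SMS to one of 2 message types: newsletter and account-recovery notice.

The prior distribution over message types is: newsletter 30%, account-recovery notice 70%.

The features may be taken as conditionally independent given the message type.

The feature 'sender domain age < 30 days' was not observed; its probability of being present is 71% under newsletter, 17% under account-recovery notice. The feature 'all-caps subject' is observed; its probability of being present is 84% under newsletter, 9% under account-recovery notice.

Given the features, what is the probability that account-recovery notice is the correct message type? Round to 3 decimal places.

0.417

By Bayes' rule with conditional independence, the unnormalized weight for each hypothesis is prior × ∏ likelihoods (using 1 − P(present | H) for each absent feature):
  newsletter: 0.30 × (1 − 0.71) × 0.84 = 0.07308
  account-recovery notice: 0.70 × (1 − 0.17) × 0.09 = 0.05229
Marginal likelihood of the evidence = 0.12537.
P(account-recovery notice | evidence) = 0.05229 / 0.12537 ≈ 0.417.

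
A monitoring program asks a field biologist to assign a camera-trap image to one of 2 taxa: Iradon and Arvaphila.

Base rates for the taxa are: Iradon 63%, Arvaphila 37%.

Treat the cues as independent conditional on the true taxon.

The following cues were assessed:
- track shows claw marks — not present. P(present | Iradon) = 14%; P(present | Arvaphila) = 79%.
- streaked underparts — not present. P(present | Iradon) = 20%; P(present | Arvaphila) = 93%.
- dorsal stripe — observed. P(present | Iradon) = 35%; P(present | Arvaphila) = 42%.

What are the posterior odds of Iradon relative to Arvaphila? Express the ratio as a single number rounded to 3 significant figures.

Posterior odds equal prior odds times the likelihood ratio; only the two competing hypotheses matter (using 1 − P(present | H) for each absent cue).
  Iradon: 0.63 × (1 − 0.14) × (1 − 0.20) × 0.35 = 0.1517
  Arvaphila: 0.37 × (1 − 0.79) × (1 − 0.93) × 0.42 = 0.0022844
Odds(Iradon : Arvaphila) = 0.1517 / 0.0022844 ≈ 66.4.

66.4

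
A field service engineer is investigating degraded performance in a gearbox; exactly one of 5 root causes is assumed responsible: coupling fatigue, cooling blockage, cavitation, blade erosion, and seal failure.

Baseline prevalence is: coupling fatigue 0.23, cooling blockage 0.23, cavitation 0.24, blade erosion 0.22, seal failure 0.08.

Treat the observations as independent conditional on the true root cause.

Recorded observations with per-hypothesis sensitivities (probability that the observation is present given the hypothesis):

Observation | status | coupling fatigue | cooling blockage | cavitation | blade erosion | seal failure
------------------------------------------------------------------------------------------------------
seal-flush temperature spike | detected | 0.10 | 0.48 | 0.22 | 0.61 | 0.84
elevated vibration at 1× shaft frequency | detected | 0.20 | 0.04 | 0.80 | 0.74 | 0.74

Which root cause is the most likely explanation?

blade erosion

Multiply each prior by the joint likelihood of the evidence pattern:
  coupling fatigue: 0.23 × 0.10 × 0.20 = 0.0046
  cooling blockage: 0.23 × 0.48 × 0.04 = 0.004416
  cavitation: 0.24 × 0.22 × 0.80 = 0.04224
  blade erosion: 0.22 × 0.61 × 0.74 = 0.099308
  seal failure: 0.08 × 0.84 × 0.74 = 0.049728
The unnormalized weights sum to 0.20029.
P(coupling fatigue | evidence) ≈ 0.0046 / 0.20029 ≈ 0.023
P(cooling blockage | evidence) ≈ 0.004416 / 0.20029 ≈ 0.022
P(cavitation | evidence) ≈ 0.04224 / 0.20029 ≈ 0.211
P(blade erosion | evidence) ≈ 0.099308 / 0.20029 ≈ 0.496
P(seal failure | evidence) ≈ 0.049728 / 0.20029 ≈ 0.248
The largest is 0.496, so blade erosion is most probable.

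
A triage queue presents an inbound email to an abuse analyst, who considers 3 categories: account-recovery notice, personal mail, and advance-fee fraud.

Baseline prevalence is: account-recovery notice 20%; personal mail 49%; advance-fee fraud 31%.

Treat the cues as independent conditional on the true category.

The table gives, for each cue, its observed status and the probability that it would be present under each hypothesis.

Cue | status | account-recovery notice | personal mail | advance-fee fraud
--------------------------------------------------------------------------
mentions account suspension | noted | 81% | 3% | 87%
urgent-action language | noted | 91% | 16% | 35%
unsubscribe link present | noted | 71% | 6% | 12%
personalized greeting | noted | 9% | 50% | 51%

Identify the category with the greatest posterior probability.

Multiply each prior by the joint likelihood of the cue pattern:
  account-recovery notice: 0.20 × 0.81 × 0.91 × 0.71 × 0.09 = 0.0094201
  personal mail: 0.49 × 0.03 × 0.16 × 0.06 × 0.50 = 7.056e-05
  advance-fee fraud: 0.31 × 0.87 × 0.35 × 0.12 × 0.51 = 0.005777
Normalizing constant Z = 0.0094201 + 7.056e-05 + 0.005777 = 0.015268.
P(account-recovery notice | evidence) ≈ 0.0094201 / 0.015268 ≈ 0.617
P(personal mail | evidence) ≈ 7.056e-05 / 0.015268 ≈ 0.005
P(advance-fee fraud | evidence) ≈ 0.005777 / 0.015268 ≈ 0.378
The largest is 0.617, so account-recovery notice is most probable.

account-recovery notice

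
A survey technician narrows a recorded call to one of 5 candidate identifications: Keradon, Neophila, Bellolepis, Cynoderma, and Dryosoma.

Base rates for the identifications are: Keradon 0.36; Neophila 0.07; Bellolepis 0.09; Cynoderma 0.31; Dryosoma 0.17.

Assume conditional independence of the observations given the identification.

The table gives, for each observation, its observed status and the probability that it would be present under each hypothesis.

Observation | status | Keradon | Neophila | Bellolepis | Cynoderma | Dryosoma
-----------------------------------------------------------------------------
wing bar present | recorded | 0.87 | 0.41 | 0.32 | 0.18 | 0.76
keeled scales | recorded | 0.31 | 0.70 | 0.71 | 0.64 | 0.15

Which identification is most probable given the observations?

By Bayes' rule with conditional independence, the unnormalized weight for each hypothesis is prior × ∏ likelihoods:
  Keradon: 0.36 × 0.87 × 0.31 = 0.097092
  Neophila: 0.07 × 0.41 × 0.70 = 0.02009
  Bellolepis: 0.09 × 0.32 × 0.71 = 0.020448
  Cynoderma: 0.31 × 0.18 × 0.64 = 0.035712
  Dryosoma: 0.17 × 0.76 × 0.15 = 0.01938
Normalizing constant Z = 0.097092 + 0.02009 + 0.020448 + 0.035712 + 0.01938 = 0.19272.
P(Keradon | evidence) ≈ 0.097092 / 0.19272 ≈ 0.504
P(Neophila | evidence) ≈ 0.02009 / 0.19272 ≈ 0.104
P(Bellolepis | evidence) ≈ 0.020448 / 0.19272 ≈ 0.106
P(Cynoderma | evidence) ≈ 0.035712 / 0.19272 ≈ 0.185
P(Dryosoma | evidence) ≈ 0.01938 / 0.19272 ≈ 0.101
The largest is 0.504, so Keradon is most probable.

Keradon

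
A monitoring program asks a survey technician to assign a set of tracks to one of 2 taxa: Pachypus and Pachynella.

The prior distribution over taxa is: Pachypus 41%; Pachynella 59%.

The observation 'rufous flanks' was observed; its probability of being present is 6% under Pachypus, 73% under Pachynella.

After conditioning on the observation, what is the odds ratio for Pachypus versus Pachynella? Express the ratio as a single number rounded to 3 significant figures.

Posterior odds equal prior odds times the likelihood ratio; only the two competing hypotheses matter.
  Pachypus: 0.41 × 0.06 = 0.0246
  Pachynella: 0.59 × 0.73 = 0.4307
Posterior odds = 0.0246 / 0.4307 ≈ 0.0571.

0.0571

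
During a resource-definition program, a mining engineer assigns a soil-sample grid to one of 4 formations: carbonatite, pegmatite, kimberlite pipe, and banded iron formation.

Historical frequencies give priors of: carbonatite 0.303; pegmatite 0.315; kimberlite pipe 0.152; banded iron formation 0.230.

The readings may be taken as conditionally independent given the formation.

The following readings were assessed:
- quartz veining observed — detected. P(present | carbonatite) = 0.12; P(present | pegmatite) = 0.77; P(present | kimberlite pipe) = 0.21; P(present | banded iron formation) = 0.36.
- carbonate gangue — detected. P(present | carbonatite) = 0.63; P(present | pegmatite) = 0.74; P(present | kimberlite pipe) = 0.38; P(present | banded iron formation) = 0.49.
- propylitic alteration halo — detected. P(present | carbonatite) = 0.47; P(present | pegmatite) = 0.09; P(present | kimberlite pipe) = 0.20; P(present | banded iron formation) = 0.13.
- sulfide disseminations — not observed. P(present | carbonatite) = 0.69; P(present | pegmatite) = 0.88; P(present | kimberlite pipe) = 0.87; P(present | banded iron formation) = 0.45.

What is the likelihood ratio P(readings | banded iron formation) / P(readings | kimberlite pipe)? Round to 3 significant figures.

Take the product of per-reading likelihoods under each hypothesis (using 1 − P(present | H) for each absent reading), then divide.
  banded iron formation: 0.36 × 0.49 × 0.13 × (1 − 0.45) = 0.012613
  kimberlite pipe: 0.21 × 0.38 × 0.20 × (1 − 0.87) = 0.0020748
Bayes factor = 0.012613 / 0.0020748 ≈ 6.08

6.08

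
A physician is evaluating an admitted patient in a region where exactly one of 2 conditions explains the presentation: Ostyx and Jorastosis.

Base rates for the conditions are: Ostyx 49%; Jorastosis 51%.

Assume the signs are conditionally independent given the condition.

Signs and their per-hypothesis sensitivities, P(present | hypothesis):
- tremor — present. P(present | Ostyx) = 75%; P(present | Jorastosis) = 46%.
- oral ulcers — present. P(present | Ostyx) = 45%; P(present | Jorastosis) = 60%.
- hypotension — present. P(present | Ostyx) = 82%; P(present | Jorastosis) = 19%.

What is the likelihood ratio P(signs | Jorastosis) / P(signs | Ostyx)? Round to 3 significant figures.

0.189

Joint likelihood of the sign pattern under each hypothesis:
  Jorastosis: 0.46 × 0.60 × 0.19 = 0.05244
  Ostyx: 0.75 × 0.45 × 0.82 = 0.27675
Bayes factor = 0.05244 / 0.27675 ≈ 0.189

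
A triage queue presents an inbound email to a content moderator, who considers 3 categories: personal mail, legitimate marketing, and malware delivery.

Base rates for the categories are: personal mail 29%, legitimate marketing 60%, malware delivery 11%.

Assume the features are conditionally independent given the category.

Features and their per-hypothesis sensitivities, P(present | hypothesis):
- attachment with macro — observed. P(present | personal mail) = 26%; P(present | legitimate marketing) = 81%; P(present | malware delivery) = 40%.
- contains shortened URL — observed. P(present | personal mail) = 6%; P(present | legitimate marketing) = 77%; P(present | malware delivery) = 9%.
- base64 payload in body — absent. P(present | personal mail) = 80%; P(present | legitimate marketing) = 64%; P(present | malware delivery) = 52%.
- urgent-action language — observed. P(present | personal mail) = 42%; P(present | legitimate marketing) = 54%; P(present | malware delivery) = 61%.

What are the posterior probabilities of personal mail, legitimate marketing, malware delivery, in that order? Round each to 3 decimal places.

0.005, 0.979, 0.016

By Bayes' rule with conditional independence, the unnormalized weight for each hypothesis is prior × ∏ likelihoods (using 1 − P(present | H) for each absent feature):
  personal mail: 0.29 × 0.26 × 0.06 × (1 − 0.80) × 0.42 = 0.00038002
  legitimate marketing: 0.60 × 0.81 × 0.77 × (1 − 0.64) × 0.54 = 0.072748
  malware delivery: 0.11 × 0.40 × 0.09 × (1 − 0.52) × 0.61 = 0.0011595
Marginal likelihood of the evidence = 0.074288.
P(personal mail | evidence) = 0.00038002 / 0.074288 ≈ 0.005
P(legitimate marketing | evidence) = 0.072748 / 0.074288 ≈ 0.979
P(malware delivery | evidence) = 0.0011595 / 0.074288 ≈ 0.016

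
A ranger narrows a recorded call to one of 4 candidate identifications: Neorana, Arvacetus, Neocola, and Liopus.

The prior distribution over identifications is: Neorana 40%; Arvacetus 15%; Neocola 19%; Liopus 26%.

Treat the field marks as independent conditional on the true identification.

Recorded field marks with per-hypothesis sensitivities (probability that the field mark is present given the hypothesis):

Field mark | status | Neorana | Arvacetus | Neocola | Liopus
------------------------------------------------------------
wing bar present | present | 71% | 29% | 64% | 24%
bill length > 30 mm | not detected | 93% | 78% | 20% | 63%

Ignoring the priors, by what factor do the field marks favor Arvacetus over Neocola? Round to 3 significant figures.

0.125

The Bayes factor is the ratio of the joint likelihoods of the field mark pattern under the two hypotheses (using 1 − P(present | H) for each absent field mark).
  Arvacetus: 0.29 × (1 − 0.78) = 0.0638
  Neocola: 0.64 × (1 − 0.20) = 0.512
Bayes factor = 0.0638 / 0.512 ≈ 0.125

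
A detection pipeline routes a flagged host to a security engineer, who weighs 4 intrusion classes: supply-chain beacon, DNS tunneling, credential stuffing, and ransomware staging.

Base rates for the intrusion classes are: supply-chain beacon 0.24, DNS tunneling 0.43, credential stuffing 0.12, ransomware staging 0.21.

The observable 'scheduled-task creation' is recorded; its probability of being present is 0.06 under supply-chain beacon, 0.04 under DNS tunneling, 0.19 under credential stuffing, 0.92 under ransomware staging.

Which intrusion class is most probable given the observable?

ransomware staging

By Bayes' rule, the unnormalized weight for each hypothesis is prior × likelihood:
  supply-chain beacon: 0.24 × 0.06 = 0.0144
  DNS tunneling: 0.43 × 0.04 = 0.0172
  credential stuffing: 0.12 × 0.19 = 0.0228
  ransomware staging: 0.21 × 0.92 = 0.1932
The unnormalized weights sum to 0.2476.
P(supply-chain beacon | evidence) ≈ 0.0144 / 0.2476 ≈ 0.058
P(DNS tunneling | evidence) ≈ 0.0172 / 0.2476 ≈ 0.069
P(credential stuffing | evidence) ≈ 0.0228 / 0.2476 ≈ 0.092
P(ransomware staging | evidence) ≈ 0.1932 / 0.2476 ≈ 0.780
The largest is 0.780, so ransomware staging is most probable.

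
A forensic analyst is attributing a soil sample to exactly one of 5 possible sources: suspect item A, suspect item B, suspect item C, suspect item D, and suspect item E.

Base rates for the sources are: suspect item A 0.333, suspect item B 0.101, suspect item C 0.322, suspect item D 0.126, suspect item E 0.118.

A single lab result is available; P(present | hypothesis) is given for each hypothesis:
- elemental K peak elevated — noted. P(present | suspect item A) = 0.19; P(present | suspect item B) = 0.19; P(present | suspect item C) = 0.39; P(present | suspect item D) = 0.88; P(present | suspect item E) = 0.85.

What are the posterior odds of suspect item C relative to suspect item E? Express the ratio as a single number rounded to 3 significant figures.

Unnormalized posterior weight (prior times the lab result likelihood) for each of the two hypotheses:
  suspect item C: 0.322 × 0.39 = 0.12558
  suspect item E: 0.118 × 0.85 = 0.1003
Posterior odds = 0.12558 / 0.1003 ≈ 1.25.

1.25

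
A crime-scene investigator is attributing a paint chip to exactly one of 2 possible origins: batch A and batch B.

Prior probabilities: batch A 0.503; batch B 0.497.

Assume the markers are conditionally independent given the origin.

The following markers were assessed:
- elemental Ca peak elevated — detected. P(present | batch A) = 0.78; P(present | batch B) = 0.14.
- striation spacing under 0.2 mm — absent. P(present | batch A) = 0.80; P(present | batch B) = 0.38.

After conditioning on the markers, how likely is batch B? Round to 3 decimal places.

0.355

For each hypothesis, the unnormalized posterior weight is prior × product of the marker likelihoods (using 1 − P(present | H) for each absent marker):
  batch A: 0.503 × 0.78 × (1 − 0.80) = 0.078468
  batch B: 0.497 × 0.14 × (1 − 0.38) = 0.04314
The unnormalized weights sum to 0.12161.
P(batch B | evidence) = 0.04314 / 0.12161 ≈ 0.355.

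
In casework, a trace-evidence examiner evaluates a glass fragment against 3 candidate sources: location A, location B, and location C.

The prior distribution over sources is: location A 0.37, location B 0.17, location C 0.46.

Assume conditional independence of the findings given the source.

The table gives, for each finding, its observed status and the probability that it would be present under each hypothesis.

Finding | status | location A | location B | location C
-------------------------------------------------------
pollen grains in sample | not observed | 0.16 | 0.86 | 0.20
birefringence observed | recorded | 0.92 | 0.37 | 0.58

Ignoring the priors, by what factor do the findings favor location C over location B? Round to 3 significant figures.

8.96

Take the product of per-finding likelihoods under each hypothesis (using 1 − P(present | H) for each absent finding), then divide.
  location C: (1 − 0.20) × 0.58 = 0.464
  location B: (1 − 0.86) × 0.37 = 0.0518
Bayes factor = 0.464 / 0.0518 ≈ 8.96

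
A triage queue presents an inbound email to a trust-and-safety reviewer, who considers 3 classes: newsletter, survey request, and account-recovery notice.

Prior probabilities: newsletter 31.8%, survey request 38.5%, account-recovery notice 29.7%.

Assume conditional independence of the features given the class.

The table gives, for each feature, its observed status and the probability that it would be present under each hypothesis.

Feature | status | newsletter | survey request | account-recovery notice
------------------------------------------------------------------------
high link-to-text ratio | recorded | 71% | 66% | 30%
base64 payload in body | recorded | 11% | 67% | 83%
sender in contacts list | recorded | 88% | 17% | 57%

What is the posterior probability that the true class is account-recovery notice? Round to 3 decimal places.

0.454

For each hypothesis, the unnormalized posterior weight is prior × product of the feature likelihoods:
  newsletter: 0.318 × 0.71 × 0.11 × 0.88 = 0.021856
  survey request: 0.385 × 0.66 × 0.67 × 0.17 = 0.028942
  account-recovery notice: 0.297 × 0.30 × 0.83 × 0.57 = 0.042153
Marginal likelihood of the evidence = 0.092951.
P(account-recovery notice | evidence) = 0.042153 / 0.092951 ≈ 0.454.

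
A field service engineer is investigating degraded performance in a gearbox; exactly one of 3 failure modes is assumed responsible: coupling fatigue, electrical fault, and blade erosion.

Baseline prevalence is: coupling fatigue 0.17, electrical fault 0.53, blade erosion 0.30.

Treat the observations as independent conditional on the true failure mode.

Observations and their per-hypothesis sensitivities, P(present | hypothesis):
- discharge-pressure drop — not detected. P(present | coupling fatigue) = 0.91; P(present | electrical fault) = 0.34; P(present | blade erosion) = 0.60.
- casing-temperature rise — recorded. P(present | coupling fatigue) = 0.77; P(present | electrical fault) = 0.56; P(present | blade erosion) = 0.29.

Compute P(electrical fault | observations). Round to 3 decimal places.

For each hypothesis, the unnormalized posterior weight is prior × product of the observation likelihoods (using 1 − P(present | H) for each absent observation):
  coupling fatigue: 0.17 × (1 − 0.91) × 0.77 = 0.011781
  electrical fault: 0.53 × (1 − 0.34) × 0.56 = 0.19589
  blade erosion: 0.30 × (1 − 0.60) × 0.29 = 0.0348
Normalizing constant Z = 0.011781 + 0.19589 + 0.0348 = 0.24247.
P(electrical fault | evidence) = 0.19589 / 0.24247 ≈ 0.808.

0.808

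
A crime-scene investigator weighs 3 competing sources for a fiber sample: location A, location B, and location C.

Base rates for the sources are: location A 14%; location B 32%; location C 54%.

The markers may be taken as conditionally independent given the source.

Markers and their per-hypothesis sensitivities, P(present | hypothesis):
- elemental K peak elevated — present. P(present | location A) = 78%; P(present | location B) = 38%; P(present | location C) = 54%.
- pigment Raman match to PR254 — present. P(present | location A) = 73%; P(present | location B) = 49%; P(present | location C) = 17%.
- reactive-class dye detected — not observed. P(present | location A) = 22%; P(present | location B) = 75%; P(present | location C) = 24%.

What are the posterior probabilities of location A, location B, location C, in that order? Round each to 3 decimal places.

By Bayes' rule with conditional independence, the unnormalized weight for each hypothesis is prior × ∏ likelihoods (using 1 − P(present | H) for each absent marker):
  location A: 0.14 × 0.78 × 0.73 × (1 − 0.22) = 0.062178
  location B: 0.32 × 0.38 × 0.49 × (1 − 0.75) = 0.014896
  location C: 0.54 × 0.54 × 0.17 × (1 − 0.24) = 0.037675
The unnormalized weights sum to 0.11475.
P(location A | evidence) = 0.062178 / 0.11475 ≈ 0.542
P(location B | evidence) = 0.014896 / 0.11475 ≈ 0.130
P(location C | evidence) = 0.037675 / 0.11475 ≈ 0.328

0.542, 0.130, 0.328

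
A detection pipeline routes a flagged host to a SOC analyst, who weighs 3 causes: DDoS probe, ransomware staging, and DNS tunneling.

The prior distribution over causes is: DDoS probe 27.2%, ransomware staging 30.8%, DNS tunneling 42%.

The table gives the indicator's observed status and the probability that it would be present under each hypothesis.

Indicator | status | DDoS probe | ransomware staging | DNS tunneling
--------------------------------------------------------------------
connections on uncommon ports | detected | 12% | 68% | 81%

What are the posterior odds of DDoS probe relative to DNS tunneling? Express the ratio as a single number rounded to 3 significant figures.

0.0959

Unnormalized posterior weight (prior times the indicator likelihood) for each of the two hypotheses:
  DDoS probe: 0.272 × 0.12 = 0.03264
  DNS tunneling: 0.420 × 0.81 = 0.3402
Posterior odds = 0.03264 / 0.3402 ≈ 0.0959.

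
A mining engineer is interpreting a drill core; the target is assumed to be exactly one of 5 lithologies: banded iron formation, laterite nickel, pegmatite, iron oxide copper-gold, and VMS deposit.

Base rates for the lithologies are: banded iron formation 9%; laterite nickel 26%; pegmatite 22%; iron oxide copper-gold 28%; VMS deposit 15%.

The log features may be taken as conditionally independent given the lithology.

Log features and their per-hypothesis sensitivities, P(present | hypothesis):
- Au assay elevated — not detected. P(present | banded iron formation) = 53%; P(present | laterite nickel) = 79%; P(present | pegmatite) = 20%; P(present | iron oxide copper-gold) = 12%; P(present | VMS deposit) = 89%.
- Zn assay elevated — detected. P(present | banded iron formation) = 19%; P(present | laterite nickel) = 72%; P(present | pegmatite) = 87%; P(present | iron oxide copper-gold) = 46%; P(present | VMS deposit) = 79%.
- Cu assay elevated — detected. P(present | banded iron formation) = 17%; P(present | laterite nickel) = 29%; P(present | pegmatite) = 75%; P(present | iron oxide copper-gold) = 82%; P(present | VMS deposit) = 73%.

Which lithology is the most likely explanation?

By Bayes' rule with conditional independence, the unnormalized weight for each hypothesis is prior × ∏ likelihoods (using 1 − P(present | H) for each absent log feature):
  banded iron formation: 0.09 × (1 − 0.53) × 0.19 × 0.17 = 0.0013663
  laterite nickel: 0.26 × (1 − 0.79) × 0.72 × 0.29 = 0.0114
  pegmatite: 0.22 × (1 − 0.20) × 0.87 × 0.75 = 0.11484
  iron oxide copper-gold: 0.28 × (1 − 0.12) × 0.46 × 0.82 = 0.092942
  VMS deposit: 0.15 × (1 − 0.89) × 0.79 × 0.73 = 0.0095155
The unnormalized weights sum to 0.23006.
P(banded iron formation | evidence) ≈ 0.0013663 / 0.23006 ≈ 0.006
P(laterite nickel | evidence) ≈ 0.0114 / 0.23006 ≈ 0.050
P(pegmatite | evidence) ≈ 0.11484 / 0.23006 ≈ 0.499
P(iron oxide copper-gold | evidence) ≈ 0.092942 / 0.23006 ≈ 0.404
P(VMS deposit | evidence) ≈ 0.0095155 / 0.23006 ≈ 0.041
The largest is 0.499, so pegmatite is most probable.

pegmatite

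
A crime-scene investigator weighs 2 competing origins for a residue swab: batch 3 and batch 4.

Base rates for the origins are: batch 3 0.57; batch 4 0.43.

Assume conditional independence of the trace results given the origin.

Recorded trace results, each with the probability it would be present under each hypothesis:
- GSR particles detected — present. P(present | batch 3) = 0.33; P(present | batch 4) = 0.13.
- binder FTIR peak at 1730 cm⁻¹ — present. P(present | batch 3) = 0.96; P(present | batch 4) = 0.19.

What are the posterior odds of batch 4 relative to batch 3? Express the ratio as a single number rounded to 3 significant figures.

The normalizing constant cancels in an odds ratio, so compute prior × likelihood for the two hypotheses only:
  batch 4: 0.43 × 0.13 × 0.19 = 0.010621
  batch 3: 0.57 × 0.33 × 0.96 = 0.18058
Posterior odds = 0.010621 / 0.18058 ≈ 0.0588.

0.0588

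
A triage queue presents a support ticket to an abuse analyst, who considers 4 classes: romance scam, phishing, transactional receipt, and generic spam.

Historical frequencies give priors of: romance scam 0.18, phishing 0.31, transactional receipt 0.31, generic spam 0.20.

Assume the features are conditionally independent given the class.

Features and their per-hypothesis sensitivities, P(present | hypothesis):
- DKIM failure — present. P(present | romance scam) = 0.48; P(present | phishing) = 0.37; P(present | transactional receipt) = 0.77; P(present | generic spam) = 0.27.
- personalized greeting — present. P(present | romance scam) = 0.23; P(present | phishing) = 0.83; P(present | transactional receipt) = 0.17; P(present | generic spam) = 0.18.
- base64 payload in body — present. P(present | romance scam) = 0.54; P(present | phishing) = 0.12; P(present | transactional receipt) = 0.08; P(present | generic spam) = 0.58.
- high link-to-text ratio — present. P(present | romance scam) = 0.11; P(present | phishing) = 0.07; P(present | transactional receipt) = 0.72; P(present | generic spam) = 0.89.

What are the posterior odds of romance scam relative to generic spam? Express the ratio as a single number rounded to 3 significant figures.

0.235

Unnormalized posterior weight (prior times the feature likelihoods) for each of the two hypotheses:
  romance scam: 0.18 × 0.48 × 0.23 × 0.54 × 0.11 = 0.0011804
  generic spam: 0.20 × 0.27 × 0.18 × 0.58 × 0.89 = 0.0050175
Posterior odds = 0.0011804 / 0.0050175 ≈ 0.235.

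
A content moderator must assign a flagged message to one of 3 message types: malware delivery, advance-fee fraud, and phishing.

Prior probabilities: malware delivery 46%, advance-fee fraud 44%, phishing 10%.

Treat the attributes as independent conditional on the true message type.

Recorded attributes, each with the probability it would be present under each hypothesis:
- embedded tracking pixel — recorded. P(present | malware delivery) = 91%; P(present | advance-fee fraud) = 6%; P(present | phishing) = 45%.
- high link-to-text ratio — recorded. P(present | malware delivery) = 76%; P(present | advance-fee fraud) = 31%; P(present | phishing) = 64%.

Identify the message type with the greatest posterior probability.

Multiply each prior by the joint likelihood of the attribute pattern:
  malware delivery: 0.46 × 0.91 × 0.76 = 0.31814
  advance-fee fraud: 0.44 × 0.06 × 0.31 = 0.008184
  phishing: 0.10 × 0.45 × 0.64 = 0.0288
Marginal likelihood of the evidence = 0.35512.
P(malware delivery | evidence) ≈ 0.31814 / 0.35512 ≈ 0.896
P(advance-fee fraud | evidence) ≈ 0.008184 / 0.35512 ≈ 0.023
P(phishing | evidence) ≈ 0.0288 / 0.35512 ≈ 0.081
The largest is 0.896, so malware delivery is most probable.

malware delivery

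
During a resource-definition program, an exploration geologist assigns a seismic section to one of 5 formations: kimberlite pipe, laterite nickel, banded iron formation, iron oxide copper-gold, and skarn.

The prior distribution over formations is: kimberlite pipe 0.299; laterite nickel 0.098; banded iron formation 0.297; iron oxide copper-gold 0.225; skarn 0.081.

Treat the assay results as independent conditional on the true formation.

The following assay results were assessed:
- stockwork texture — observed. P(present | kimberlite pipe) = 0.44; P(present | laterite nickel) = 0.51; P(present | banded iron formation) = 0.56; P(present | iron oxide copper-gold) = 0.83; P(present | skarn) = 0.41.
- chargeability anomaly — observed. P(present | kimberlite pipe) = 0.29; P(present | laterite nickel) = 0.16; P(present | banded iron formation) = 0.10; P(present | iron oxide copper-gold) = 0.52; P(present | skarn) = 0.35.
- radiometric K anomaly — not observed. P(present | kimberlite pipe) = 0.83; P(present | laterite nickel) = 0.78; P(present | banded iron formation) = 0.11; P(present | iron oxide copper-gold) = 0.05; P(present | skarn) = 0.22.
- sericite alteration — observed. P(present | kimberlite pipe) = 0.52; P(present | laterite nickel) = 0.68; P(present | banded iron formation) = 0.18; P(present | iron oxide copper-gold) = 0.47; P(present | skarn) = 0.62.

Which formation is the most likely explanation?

iron oxide copper-gold

Multiply each prior by the joint likelihood of the assay result pattern (using 1 − P(present | H) for each absent assay result):
  kimberlite pipe: 0.299 × 0.44 × 0.29 × (1 − 0.83) × 0.52 = 0.0033727
  laterite nickel: 0.098 × 0.51 × 0.16 × (1 − 0.78) × 0.68 = 0.0011963
  banded iron formation: 0.297 × 0.56 × 0.10 × (1 − 0.11) × 0.18 = 0.0026644
  iron oxide copper-gold: 0.225 × 0.83 × 0.52 × (1 − 0.05) × 0.47 = 0.04336
  skarn: 0.081 × 0.41 × 0.35 × (1 − 0.22) × 0.62 = 0.0056211
The unnormalized weights sum to 0.056214.
P(kimberlite pipe | evidence) ≈ 0.0033727 / 0.056214 ≈ 0.060
P(laterite nickel | evidence) ≈ 0.0011963 / 0.056214 ≈ 0.021
P(banded iron formation | evidence) ≈ 0.0026644 / 0.056214 ≈ 0.047
P(iron oxide copper-gold | evidence) ≈ 0.04336 / 0.056214 ≈ 0.771
P(skarn | evidence) ≈ 0.0056211 / 0.056214 ≈ 0.100
The largest is 0.771, so iron oxide copper-gold is most probable.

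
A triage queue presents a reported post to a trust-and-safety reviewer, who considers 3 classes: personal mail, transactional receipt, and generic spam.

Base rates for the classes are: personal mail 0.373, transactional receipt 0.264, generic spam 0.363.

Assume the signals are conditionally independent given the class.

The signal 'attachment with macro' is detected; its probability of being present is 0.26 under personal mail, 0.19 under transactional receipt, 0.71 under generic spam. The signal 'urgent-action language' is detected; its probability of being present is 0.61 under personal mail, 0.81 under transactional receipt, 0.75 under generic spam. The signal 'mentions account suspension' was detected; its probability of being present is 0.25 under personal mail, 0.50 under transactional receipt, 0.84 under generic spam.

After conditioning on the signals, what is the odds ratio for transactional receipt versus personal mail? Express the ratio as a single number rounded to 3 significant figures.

1.37

Posterior odds equal prior odds times the likelihood ratio; only the two competing hypotheses matter.
  transactional receipt: 0.264 × 0.19 × 0.81 × 0.50 = 0.020315
  personal mail: 0.373 × 0.26 × 0.61 × 0.25 = 0.014789
Posterior odds = 0.020315 / 0.014789 ≈ 1.37.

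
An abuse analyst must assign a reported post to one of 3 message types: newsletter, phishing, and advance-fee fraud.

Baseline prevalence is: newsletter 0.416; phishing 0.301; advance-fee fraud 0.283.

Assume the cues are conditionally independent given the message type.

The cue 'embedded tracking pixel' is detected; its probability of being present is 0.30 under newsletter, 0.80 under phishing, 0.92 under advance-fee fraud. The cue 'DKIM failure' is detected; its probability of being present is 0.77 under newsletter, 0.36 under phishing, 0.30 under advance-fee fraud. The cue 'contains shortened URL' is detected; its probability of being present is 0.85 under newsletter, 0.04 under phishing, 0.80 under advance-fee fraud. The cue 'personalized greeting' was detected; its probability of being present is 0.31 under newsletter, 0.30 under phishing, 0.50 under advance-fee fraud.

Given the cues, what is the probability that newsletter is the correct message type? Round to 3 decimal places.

Multiply each prior by the joint likelihood of the cue pattern:
  newsletter: 0.416 × 0.30 × 0.77 × 0.85 × 0.31 = 0.025321
  phishing: 0.301 × 0.80 × 0.36 × 0.04 × 0.30 = 0.0010403
  advance-fee fraud: 0.283 × 0.92 × 0.30 × 0.80 × 0.50 = 0.031243
Marginal likelihood of the evidence = 0.057605.
P(newsletter | evidence) = 0.025321 / 0.057605 ≈ 0.440.

0.440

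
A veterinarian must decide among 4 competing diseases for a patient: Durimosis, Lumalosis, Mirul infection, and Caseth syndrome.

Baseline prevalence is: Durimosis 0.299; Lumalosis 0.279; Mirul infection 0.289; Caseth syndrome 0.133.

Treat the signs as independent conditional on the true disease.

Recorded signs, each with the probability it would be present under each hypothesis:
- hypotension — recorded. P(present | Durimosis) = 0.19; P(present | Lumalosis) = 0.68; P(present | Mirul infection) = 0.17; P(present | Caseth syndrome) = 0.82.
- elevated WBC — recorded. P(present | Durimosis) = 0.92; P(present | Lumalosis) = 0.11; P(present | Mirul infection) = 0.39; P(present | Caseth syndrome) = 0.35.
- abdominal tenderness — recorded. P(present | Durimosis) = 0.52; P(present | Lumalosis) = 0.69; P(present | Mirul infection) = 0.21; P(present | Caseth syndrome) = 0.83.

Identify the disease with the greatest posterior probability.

Caseth syndrome

Multiply each prior by the joint likelihood of the sign pattern:
  Durimosis: 0.299 × 0.19 × 0.92 × 0.52 = 0.027178
  Lumalosis: 0.279 × 0.68 × 0.11 × 0.69 = 0.0144
  Mirul infection: 0.289 × 0.17 × 0.39 × 0.21 = 0.0040237
  Caseth syndrome: 0.133 × 0.82 × 0.35 × 0.83 = 0.031682
Marginal likelihood of the evidence = 0.077283.
P(Durimosis | evidence) ≈ 0.027178 / 0.077283 ≈ 0.352
P(Lumalosis | evidence) ≈ 0.0144 / 0.077283 ≈ 0.186
P(Mirul infection | evidence) ≈ 0.0040237 / 0.077283 ≈ 0.052
P(Caseth syndrome | evidence) ≈ 0.031682 / 0.077283 ≈ 0.410
The largest is 0.410, so Caseth syndrome is most probable.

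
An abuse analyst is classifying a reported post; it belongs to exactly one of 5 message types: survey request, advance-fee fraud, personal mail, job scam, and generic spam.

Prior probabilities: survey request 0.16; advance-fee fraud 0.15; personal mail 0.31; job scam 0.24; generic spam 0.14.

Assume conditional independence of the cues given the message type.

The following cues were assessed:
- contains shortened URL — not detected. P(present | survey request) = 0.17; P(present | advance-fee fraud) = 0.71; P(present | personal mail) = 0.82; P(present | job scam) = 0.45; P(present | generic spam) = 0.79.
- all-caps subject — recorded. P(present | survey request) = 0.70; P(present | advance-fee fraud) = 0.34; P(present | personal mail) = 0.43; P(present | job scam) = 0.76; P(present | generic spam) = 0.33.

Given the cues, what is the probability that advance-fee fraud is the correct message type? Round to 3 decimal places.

0.061

By Bayes' rule with conditional independence, the unnormalized weight for each hypothesis is prior × ∏ likelihoods (using 1 − P(present | H) for each absent cue):
  survey request: 0.16 × (1 − 0.17) × 0.70 = 0.09296
  advance-fee fraud: 0.15 × (1 − 0.71) × 0.34 = 0.01479
  personal mail: 0.31 × (1 − 0.82) × 0.43 = 0.023994
  job scam: 0.24 × (1 − 0.45) × 0.76 = 0.10032
  generic spam: 0.14 × (1 − 0.79) × 0.33 = 0.009702
The unnormalized weights sum to 0.24177.
P(advance-fee fraud | evidence) = 0.01479 / 0.24177 ≈ 0.061.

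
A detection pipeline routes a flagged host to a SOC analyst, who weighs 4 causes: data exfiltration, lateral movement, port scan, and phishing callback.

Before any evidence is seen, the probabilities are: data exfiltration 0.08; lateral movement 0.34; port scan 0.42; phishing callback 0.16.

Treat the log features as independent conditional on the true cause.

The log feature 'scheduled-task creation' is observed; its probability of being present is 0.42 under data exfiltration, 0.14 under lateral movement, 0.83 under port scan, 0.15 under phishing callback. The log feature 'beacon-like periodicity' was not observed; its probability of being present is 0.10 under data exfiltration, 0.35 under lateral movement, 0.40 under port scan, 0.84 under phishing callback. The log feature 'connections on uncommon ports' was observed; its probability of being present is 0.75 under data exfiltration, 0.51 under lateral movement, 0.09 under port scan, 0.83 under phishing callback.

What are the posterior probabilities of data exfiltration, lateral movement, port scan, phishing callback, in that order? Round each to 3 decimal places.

By Bayes' rule with conditional independence, the unnormalized weight for each hypothesis is prior × ∏ likelihoods (using 1 − P(present | H) for each absent log feature):
  data exfiltration: 0.08 × 0.42 × (1 − 0.10) × 0.75 = 0.02268
  lateral movement: 0.34 × 0.14 × (1 − 0.35) × 0.51 = 0.015779
  port scan: 0.42 × 0.83 × (1 − 0.40) × 0.09 = 0.018824
  phishing callback: 0.16 × 0.15 × (1 − 0.84) × 0.83 = 0.0031872
The unnormalized weights sum to 0.060471.
P(data exfiltration | evidence) = 0.02268 / 0.060471 ≈ 0.375
P(lateral movement | evidence) = 0.015779 / 0.060471 ≈ 0.261
P(port scan | evidence) = 0.018824 / 0.060471 ≈ 0.311
P(phishing callback | evidence) = 0.0031872 / 0.060471 ≈ 0.053

0.375, 0.261, 0.311, 0.053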